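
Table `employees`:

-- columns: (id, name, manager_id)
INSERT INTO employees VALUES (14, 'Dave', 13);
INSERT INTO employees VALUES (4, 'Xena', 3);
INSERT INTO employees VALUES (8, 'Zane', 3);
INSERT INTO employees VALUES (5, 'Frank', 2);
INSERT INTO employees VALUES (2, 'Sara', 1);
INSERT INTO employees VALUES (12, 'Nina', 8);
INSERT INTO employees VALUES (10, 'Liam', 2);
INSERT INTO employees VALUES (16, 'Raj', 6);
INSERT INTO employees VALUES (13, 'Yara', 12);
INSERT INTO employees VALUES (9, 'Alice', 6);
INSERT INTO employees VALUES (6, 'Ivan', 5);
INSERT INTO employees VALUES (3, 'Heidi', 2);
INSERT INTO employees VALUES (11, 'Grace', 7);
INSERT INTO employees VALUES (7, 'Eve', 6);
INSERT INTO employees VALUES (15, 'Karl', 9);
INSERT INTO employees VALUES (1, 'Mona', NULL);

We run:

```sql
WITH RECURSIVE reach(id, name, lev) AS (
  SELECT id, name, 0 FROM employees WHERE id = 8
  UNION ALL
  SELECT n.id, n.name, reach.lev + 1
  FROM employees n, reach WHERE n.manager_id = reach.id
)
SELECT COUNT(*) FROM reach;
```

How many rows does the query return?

Base: id=8 (Zane) at lev 0.
Iteration 1: rows with manager_id in {8} -> Nina (id 12, lev 1).
Iteration 2: rows with manager_id in {12} -> Yara (id 13, lev 2).
Iteration 3: rows with manager_id in {13} -> Dave (id 14, lev 3).
Iteration 4: no rows with manager_id in {14}; recursion stops.
Total rows emitted: 4.

4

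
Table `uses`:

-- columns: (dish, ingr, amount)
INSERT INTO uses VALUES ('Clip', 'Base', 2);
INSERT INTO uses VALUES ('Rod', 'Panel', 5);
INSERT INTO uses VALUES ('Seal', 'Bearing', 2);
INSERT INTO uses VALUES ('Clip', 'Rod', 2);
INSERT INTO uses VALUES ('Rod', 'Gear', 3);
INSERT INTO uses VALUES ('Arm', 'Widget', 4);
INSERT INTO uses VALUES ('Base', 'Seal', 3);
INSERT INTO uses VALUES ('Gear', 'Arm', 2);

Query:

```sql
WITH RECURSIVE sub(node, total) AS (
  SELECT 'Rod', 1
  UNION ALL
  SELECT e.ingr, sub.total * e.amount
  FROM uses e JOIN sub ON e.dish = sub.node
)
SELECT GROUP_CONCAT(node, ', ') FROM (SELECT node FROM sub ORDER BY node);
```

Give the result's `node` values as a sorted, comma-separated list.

Arm, Gear, Panel, Rod, Widget

Base: (Rod, total=1).
Iteration 1: components of {Rod} -> Gear = 1*3 = 3, Panel = 1*5 = 5.
Iteration 2: components of {Gear,Panel} -> Arm = 3*2 = 6.
Iteration 3: components of {Arm} -> Widget = 6*4 = 24.
Iteration 4: no further components; recursion stops.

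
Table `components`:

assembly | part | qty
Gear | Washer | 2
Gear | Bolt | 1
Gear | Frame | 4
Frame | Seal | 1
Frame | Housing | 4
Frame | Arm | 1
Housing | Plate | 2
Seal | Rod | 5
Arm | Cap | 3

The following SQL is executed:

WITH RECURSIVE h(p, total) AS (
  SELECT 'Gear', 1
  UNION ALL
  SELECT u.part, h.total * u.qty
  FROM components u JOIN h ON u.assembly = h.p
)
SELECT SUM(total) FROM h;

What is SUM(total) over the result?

Base: (Gear, total=1).
Iteration 1: components of {Gear} -> Bolt = 1*1 = 1, Frame = 1*4 = 4, Washer = 1*2 = 2.
Iteration 2: components of {Bolt,Frame,Washer} -> Arm = 4*1 = 4, Housing = 4*4 = 16, Seal = 4*1 = 4.
Iteration 3: components of {Arm,Housing,Seal} -> Cap = 4*3 = 12, Plate = 16*2 = 32, Rod = 4*5 = 20.
Iteration 4: no further components; recursion stops.
SUM(total) = 1 + 2 + 1 + 4 + 4 + 16 + 4 + 20 + 32 + 12 = 96.

96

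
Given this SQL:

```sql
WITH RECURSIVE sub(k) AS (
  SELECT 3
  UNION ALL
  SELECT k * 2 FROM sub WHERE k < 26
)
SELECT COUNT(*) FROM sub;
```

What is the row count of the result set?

Base: k=3.
Iteration 1: 3 < 26 holds -> k = 3 * 2 = 6.
Iteration 2: 6 < 26 holds -> k = 6 * 2 = 12.
Iteration 3: 12 < 26 holds -> k = 12 * 2 = 24.
Iteration 4: 24 < 26 holds -> k = 24 * 2 = 48.
Iteration 5: 48 < 26 fails; recursion stops.
Total rows emitted: 5.

5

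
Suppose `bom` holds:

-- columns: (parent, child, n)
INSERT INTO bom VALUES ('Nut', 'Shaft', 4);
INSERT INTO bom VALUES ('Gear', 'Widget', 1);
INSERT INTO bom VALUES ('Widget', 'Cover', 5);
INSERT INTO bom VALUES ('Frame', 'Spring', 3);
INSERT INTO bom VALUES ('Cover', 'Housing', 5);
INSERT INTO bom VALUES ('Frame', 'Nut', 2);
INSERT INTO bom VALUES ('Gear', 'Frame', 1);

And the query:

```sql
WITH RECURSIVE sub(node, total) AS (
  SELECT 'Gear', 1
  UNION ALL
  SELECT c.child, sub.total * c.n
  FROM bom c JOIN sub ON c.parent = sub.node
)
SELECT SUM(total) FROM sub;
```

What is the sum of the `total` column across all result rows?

46

Base: (Gear, total=1).
Iteration 1: components of {Gear} -> Frame = 1*1 = 1, Widget = 1*1 = 1.
Iteration 2: components of {Frame,Widget} -> Cover = 1*5 = 5, Nut = 1*2 = 2, Spring = 1*3 = 3.
Iteration 3: components of {Cover,Nut,Spring} -> Housing = 5*5 = 25, Shaft = 2*4 = 8.
Iteration 4: no further components; recursion stops.
SUM(total) = 1 + 1 + 1 + 5 + 2 + 3 + 25 + 8 = 46.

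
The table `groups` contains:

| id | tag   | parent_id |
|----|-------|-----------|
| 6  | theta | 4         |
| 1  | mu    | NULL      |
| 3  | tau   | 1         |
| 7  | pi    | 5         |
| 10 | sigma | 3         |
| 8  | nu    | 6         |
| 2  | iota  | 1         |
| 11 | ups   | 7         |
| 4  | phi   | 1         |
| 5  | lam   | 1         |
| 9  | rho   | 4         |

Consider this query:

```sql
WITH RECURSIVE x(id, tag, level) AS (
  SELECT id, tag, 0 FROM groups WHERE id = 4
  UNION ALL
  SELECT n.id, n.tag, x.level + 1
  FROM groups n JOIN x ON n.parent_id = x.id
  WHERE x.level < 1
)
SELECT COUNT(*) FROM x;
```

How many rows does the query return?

3

Base: id=4 (phi) at level 0.
Iteration 1: rows with parent_id in {4} -> theta (id 6, level 1), rho (id 9, level 1).
Iteration 2: level < 1 fails for all current rows; recursion stops.
Total rows emitted: 3.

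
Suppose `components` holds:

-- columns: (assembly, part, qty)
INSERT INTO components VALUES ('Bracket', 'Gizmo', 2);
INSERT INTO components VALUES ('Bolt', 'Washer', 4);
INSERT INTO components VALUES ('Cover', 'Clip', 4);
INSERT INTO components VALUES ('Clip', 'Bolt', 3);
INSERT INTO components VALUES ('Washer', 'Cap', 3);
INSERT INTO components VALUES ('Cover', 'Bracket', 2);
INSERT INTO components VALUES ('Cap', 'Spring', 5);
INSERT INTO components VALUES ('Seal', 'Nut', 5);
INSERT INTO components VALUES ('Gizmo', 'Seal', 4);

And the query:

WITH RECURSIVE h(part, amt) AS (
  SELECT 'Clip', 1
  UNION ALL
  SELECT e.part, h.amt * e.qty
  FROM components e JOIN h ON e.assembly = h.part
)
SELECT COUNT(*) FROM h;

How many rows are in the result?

5

Base: (Clip, amt=1).
Iteration 1: components of {Clip} -> Bolt = 1*3 = 3.
Iteration 2: components of {Bolt} -> Washer = 3*4 = 12.
Iteration 3: components of {Washer} -> Cap = 12*3 = 36.
Iteration 4: components of {Cap} -> Spring = 36*5 = 180.
Iteration 5: no further components; recursion stops.
Total rows emitted: 5.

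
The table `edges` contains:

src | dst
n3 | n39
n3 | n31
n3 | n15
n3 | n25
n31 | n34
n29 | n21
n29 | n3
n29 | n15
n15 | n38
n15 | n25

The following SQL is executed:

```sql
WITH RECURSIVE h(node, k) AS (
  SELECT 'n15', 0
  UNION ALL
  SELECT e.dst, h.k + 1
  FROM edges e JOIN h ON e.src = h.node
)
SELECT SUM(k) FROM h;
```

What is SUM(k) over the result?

2

Base: (n15, k=0).
Iteration 1: edges from {n15} -> (n25, k=1), (n38, k=1).
Iteration 2: no outgoing edges from {n25,n38}; recursion stops.
SUM(k) = 0 + 1 + 1 = 2.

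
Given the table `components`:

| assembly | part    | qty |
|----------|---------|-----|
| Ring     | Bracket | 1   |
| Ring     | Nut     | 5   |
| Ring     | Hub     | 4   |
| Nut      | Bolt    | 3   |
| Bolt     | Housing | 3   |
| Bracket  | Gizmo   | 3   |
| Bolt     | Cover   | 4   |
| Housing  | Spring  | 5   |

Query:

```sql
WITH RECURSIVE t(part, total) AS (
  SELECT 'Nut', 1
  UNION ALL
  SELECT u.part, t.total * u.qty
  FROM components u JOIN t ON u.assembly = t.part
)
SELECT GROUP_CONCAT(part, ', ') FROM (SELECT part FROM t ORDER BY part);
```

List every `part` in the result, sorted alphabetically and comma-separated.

Base: (Nut, total=1).
Iteration 1: components of {Nut} -> Bolt = 1*3 = 3.
Iteration 2: components of {Bolt} -> Cover = 3*4 = 12, Housing = 3*3 = 9.
Iteration 3: components of {Cover,Housing} -> Spring = 9*5 = 45.
Iteration 4: no further components; recursion stops.

Bolt, Cover, Housing, Nut, Spring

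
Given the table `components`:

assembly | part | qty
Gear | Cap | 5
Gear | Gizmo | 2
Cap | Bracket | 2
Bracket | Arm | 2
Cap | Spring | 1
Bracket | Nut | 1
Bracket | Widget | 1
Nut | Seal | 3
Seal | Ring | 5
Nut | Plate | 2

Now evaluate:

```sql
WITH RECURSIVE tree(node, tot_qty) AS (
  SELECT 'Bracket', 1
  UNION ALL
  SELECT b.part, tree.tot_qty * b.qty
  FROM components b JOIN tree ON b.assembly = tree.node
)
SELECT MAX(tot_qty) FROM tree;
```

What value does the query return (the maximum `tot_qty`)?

Base: (Bracket, tot_qty=1).
Iteration 1: components of {Bracket} -> Arm = 1*2 = 2, Nut = 1*1 = 1, Widget = 1*1 = 1.
Iteration 2: components of {Arm,Nut,Widget} -> Plate = 1*2 = 2, Seal = 1*3 = 3.
Iteration 3: components of {Plate,Seal} -> Ring = 3*5 = 15.
Iteration 4: no further components; recursion stops.
tot_qty values: 1, 2, 1, 1, 3, 2, 15; the maximum is 15.

15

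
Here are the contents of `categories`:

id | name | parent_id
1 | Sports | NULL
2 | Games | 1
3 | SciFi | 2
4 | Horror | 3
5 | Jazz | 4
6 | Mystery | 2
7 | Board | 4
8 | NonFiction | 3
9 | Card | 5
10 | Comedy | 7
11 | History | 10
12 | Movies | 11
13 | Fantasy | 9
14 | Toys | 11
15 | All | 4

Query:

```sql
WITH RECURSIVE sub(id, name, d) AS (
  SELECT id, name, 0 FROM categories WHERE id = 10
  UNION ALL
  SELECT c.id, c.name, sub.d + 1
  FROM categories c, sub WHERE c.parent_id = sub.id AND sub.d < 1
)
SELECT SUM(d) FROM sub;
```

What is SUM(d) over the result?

Base: id=10 (Comedy) at d 0.
Iteration 1: rows with parent_id in {10} -> History (id 11, d 1).
Iteration 2: d < 1 fails for all current rows; recursion stops.
SUM(d) = 0 + 1 = 1.

1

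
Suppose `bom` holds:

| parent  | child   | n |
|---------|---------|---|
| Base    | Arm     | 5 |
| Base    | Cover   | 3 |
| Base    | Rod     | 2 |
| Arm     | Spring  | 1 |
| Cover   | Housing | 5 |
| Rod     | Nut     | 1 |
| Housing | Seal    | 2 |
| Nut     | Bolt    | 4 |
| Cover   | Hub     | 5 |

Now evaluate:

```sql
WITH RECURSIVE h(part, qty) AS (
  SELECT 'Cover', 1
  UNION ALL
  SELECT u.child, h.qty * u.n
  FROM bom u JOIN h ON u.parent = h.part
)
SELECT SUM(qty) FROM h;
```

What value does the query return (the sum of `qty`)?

21

Base: (Cover, qty=1).
Iteration 1: components of {Cover} -> Housing = 1*5 = 5, Hub = 1*5 = 5.
Iteration 2: components of {Housing,Hub} -> Seal = 5*2 = 10.
Iteration 3: no further components; recursion stops.
SUM(qty) = 1 + 5 + 5 + 10 = 21.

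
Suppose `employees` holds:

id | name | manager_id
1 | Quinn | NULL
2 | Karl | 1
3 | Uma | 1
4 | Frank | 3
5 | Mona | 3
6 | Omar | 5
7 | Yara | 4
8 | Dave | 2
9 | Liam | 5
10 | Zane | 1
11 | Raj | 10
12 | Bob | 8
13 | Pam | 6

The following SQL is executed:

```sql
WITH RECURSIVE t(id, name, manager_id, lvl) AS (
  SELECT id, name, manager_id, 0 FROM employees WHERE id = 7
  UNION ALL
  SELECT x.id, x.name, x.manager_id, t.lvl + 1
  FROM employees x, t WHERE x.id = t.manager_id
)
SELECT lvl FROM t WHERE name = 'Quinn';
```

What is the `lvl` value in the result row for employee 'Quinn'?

Base: id=7 (Yara), manager_id=4, lvl 0.
Iteration 1: join on id=4 -> Frank (id 4, manager_id=3, lvl 1).
Iteration 2: join on id=3 -> Uma (id 3, manager_id=1, lvl 2).
Iteration 3: join on id=1 -> Quinn (id 1, manager_id=NULL, lvl 3).
Iteration 4: manager_id is NULL; no match; recursion stops.

3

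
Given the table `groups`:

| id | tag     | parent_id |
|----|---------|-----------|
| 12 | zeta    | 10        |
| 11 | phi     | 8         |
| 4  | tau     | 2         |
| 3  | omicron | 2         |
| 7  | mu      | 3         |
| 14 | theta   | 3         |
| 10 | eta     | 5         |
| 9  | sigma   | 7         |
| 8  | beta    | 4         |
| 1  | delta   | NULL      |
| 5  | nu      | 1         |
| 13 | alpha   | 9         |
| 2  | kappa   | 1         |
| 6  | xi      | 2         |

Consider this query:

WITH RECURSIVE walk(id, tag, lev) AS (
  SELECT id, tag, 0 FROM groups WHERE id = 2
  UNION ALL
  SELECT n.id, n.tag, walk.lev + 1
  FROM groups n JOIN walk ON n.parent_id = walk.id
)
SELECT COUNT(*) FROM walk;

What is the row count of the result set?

10

Base: id=2 (kappa) at lev 0.
Iteration 1: rows with parent_id in {2} -> omicron (id 3, lev 1), tau (id 4, lev 1), xi (id 6, lev 1).
Iteration 2: rows with parent_id in {3,4,6} -> mu (id 7, lev 2), beta (id 8, lev 2), theta (id 14, lev 2).
Iteration 3: rows with parent_id in {7,8,14} -> sigma (id 9, lev 3), phi (id 11, lev 3).
Iteration 4: rows with parent_id in {9,11} -> alpha (id 13, lev 4).
Iteration 5: no rows with parent_id in {13}; recursion stops.
Total rows emitted: 10.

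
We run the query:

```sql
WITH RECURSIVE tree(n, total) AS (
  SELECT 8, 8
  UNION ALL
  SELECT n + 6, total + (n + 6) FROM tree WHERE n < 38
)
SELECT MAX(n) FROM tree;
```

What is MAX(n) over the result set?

Base: n=8, total=8.
Iteration 1: 8 < 38 holds -> n = 8 + 6 = 14, total = 8 + 14 = 22.
Iteration 2: 14 < 38 holds -> n = 14 + 6 = 20, total = 22 + 20 = 42.
Iteration 3: 20 < 38 holds -> n = 20 + 6 = 26, total = 42 + 26 = 68.
Iteration 4: 26 < 38 holds -> n = 26 + 6 = 32, total = 68 + 32 = 100.
Iteration 5: 32 < 38 holds -> n = 32 + 6 = 38, total = 100 + 38 = 138.
Iteration 6: 38 < 38 fails; recursion stops.
n values: 8, 14, 20, 26, 32, 38; the maximum is 38.

38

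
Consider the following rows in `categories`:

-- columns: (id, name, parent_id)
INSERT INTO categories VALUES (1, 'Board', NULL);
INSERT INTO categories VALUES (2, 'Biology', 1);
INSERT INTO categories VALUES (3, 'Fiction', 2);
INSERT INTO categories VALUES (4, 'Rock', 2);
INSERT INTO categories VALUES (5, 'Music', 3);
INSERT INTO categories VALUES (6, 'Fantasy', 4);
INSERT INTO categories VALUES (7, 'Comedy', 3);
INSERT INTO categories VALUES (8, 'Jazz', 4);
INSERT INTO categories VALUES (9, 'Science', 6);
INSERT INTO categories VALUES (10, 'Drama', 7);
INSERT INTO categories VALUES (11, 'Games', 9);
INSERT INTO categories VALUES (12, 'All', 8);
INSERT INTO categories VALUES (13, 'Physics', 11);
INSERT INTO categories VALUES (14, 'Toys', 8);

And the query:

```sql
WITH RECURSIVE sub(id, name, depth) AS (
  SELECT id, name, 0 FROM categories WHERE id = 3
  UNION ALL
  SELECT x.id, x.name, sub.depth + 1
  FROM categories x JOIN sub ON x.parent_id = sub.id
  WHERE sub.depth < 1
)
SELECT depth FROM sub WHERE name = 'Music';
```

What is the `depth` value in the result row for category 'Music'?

Base: id=3 (Fiction) at depth 0.
Iteration 1: rows with parent_id in {3} -> Music (id 5, depth 1), Comedy (id 7, depth 1).
Iteration 2: depth < 1 fails for all current rows; recursion stops.

1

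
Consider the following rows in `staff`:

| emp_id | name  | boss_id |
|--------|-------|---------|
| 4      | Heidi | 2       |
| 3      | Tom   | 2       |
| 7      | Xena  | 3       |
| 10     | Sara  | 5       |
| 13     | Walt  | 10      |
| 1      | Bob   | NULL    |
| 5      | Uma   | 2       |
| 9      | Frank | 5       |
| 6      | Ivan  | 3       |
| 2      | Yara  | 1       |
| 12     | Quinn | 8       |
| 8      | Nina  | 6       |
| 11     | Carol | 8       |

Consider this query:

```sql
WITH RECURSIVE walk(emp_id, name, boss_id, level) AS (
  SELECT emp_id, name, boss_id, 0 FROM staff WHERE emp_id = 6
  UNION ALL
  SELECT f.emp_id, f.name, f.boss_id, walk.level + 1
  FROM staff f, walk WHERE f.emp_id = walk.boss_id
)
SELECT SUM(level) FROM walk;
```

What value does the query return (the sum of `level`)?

6

Base: emp_id=6 (Ivan), boss_id=3, level 0.
Iteration 1: join on emp_id=3 -> Tom (id 3, boss_id=2, level 1).
Iteration 2: join on emp_id=2 -> Yara (id 2, boss_id=1, level 2).
Iteration 3: join on emp_id=1 -> Bob (id 1, boss_id=NULL, level 3).
Iteration 4: boss_id is NULL; no match; recursion stops.
SUM(level) = 0 + 1 + 2 + 3 = 6.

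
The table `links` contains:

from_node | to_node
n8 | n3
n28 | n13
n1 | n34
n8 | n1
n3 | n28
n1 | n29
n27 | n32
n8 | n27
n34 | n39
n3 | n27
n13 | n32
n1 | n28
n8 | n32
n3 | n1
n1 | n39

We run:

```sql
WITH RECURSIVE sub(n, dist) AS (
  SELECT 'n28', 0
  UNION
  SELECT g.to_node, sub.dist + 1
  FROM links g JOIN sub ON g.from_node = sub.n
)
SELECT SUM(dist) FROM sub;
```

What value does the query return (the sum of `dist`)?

3

Base: (n28, dist=0).
Iteration 1: edges from {n28} -> (n13, dist=1).
Iteration 2: edges from {n13} -> (n32, dist=2).
Iteration 3: no outgoing edges from {n32}; recursion stops.
SUM(dist) = 0 + 1 + 2 = 3.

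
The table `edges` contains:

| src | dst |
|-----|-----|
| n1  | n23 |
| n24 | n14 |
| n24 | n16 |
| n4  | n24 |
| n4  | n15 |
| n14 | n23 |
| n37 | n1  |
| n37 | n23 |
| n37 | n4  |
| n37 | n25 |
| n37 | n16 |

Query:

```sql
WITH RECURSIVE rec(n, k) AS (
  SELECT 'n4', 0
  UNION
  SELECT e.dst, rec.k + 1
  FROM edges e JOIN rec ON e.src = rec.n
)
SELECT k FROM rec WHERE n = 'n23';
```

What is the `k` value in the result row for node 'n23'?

Base: (n4, k=0).
Iteration 1: edges from {n4} -> (n15, k=1), (n24, k=1).
Iteration 2: edges from {n15,n24} -> (n14, k=2), (n16, k=2).
Iteration 3: edges from {n14,n16} -> (n23, k=3).
Iteration 4: no outgoing edges from {n23}; recursion stops.

3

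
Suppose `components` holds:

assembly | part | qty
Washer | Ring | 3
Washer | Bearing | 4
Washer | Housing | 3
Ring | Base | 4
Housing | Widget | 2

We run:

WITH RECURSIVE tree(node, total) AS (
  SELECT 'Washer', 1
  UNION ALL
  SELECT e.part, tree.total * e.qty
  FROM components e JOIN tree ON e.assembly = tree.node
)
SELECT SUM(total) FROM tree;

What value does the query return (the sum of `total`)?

29

Base: (Washer, total=1).
Iteration 1: components of {Washer} -> Bearing = 1*4 = 4, Housing = 1*3 = 3, Ring = 1*3 = 3.
Iteration 2: components of {Bearing,Housing,Ring} -> Base = 3*4 = 12, Widget = 3*2 = 6.
Iteration 3: no further components; recursion stops.
SUM(total) = 1 + 3 + 4 + 3 + 12 + 6 = 29.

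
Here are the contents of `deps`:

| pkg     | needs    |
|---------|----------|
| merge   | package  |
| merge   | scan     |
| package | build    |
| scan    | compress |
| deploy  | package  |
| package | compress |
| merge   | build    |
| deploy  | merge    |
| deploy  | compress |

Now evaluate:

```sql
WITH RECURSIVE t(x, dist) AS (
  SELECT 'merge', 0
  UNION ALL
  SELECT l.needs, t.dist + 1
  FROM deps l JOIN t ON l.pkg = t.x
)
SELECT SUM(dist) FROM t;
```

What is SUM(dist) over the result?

9

Base: (merge, dist=0).
Iteration 1: edges from {merge} -> (build, dist=1), (package, dist=1), (scan, dist=1).
Iteration 2: edges from {build,package,scan} -> (build, dist=2), (compress, dist=2) x2. [UNION ALL keeps all 3 new rows, including repeats]
Iteration 3: no outgoing edges from {build,compress}; recursion stops.
SUM(dist) = 0 + 1 + 1 + 1 + 2 + 2 + 2 = 9.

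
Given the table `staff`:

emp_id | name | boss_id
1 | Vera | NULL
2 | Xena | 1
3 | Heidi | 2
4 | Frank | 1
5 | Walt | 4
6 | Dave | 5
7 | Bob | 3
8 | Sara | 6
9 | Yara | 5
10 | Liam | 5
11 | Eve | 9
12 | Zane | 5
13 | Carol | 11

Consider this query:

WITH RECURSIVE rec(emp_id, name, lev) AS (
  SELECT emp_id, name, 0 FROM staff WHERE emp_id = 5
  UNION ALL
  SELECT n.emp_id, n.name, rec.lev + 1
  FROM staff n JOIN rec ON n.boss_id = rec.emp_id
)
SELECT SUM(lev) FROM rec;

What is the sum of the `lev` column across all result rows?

Base: emp_id=5 (Walt) at lev 0.
Iteration 1: rows with boss_id in {5} -> Dave (id 6, lev 1), Yara (id 9, lev 1), Liam (id 10, lev 1), Zane (id 12, lev 1).
Iteration 2: rows with boss_id in {6,9,10,12} -> Sara (id 8, lev 2), Eve (id 11, lev 2).
Iteration 3: rows with boss_id in {8,11} -> Carol (id 13, lev 3).
Iteration 4: no rows with boss_id in {13}; recursion stops.
SUM(lev) = 0 + 1 + 1 + 1 + 1 + 2 + 2 + 3 = 11.

11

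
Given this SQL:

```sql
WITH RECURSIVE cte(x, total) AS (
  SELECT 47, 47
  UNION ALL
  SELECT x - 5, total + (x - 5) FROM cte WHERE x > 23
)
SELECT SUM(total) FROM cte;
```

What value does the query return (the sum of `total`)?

Base: x=47, total=47.
Iteration 1: 47 > 23 holds -> x = 47 - 5 = 42, total = 47 + 42 = 89.
Iteration 2: 42 > 23 holds -> x = 42 - 5 = 37, total = 89 + 37 = 126.
Iteration 3: 37 > 23 holds -> x = 37 - 5 = 32, total = 126 + 32 = 158.
Iteration 4: 32 > 23 holds -> x = 32 - 5 = 27, total = 158 + 27 = 185.
Iteration 5: 27 > 23 holds -> x = 27 - 5 = 22, total = 185 + 22 = 207.
Iteration 6: 22 > 23 fails; recursion stops.
SUM(total) = 47 + 89 + 126 + 158 + 185 + 207 = 812.

812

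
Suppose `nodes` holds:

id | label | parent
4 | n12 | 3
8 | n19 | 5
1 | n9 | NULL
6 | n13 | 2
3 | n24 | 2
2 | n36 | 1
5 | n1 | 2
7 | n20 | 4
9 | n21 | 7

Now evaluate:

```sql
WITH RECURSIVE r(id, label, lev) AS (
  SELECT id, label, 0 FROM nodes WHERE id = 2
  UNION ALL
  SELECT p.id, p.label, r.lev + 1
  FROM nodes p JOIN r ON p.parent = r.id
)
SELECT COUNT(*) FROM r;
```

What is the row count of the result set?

Base: id=2 (n36) at lev 0.
Iteration 1: rows with parent in {2} -> n24 (id 3, lev 1), n1 (id 5, lev 1), n13 (id 6, lev 1).
Iteration 2: rows with parent in {3,5,6} -> n12 (id 4, lev 2), n19 (id 8, lev 2).
Iteration 3: rows with parent in {4,8} -> n20 (id 7, lev 3).
Iteration 4: rows with parent in {7} -> n21 (id 9, lev 4).
Iteration 5: no rows with parent in {9}; recursion stops.
Total rows emitted: 8.

8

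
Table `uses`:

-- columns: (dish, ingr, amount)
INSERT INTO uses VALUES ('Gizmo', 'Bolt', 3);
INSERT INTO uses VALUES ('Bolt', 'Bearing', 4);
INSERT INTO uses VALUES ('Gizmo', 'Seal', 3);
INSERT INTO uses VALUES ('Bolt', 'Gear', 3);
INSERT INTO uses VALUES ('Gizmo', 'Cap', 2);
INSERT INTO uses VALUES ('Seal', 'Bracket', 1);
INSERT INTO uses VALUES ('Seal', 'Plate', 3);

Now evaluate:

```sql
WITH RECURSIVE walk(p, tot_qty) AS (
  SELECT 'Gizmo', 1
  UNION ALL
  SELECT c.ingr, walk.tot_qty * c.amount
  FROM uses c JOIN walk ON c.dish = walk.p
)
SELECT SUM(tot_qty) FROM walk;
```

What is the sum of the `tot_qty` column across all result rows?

Base: (Gizmo, tot_qty=1).
Iteration 1: components of {Gizmo} -> Bolt = 1*3 = 3, Cap = 1*2 = 2, Seal = 1*3 = 3.
Iteration 2: components of {Bolt,Cap,Seal} -> Bearing = 3*4 = 12, Bracket = 3*1 = 3, Gear = 3*3 = 9, Plate = 3*3 = 9.
Iteration 3: no further components; recursion stops.
SUM(tot_qty) = 1 + 3 + 3 + 2 + 12 + 9 + 3 + 9 = 42.

42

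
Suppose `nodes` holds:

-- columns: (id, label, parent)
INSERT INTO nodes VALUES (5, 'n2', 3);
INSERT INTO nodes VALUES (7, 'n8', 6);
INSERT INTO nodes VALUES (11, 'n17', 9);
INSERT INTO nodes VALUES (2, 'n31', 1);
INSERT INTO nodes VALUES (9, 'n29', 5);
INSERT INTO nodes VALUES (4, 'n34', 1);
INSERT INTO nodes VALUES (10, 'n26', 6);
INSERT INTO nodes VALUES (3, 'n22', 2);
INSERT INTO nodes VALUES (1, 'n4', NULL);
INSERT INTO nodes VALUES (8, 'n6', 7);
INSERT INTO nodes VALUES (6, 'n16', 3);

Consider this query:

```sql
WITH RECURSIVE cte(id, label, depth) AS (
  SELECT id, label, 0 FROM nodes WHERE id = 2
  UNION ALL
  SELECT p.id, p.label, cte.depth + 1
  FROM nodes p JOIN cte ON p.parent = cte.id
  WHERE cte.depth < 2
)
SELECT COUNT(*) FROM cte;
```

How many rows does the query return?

Base: id=2 (n31) at depth 0.
Iteration 1: rows with parent in {2} -> n22 (id 3, depth 1).
Iteration 2: rows with parent in {3} -> n2 (id 5, depth 2), n16 (id 6, depth 2).
Iteration 3: depth < 2 fails for all current rows; recursion stops.
Total rows emitted: 4.

4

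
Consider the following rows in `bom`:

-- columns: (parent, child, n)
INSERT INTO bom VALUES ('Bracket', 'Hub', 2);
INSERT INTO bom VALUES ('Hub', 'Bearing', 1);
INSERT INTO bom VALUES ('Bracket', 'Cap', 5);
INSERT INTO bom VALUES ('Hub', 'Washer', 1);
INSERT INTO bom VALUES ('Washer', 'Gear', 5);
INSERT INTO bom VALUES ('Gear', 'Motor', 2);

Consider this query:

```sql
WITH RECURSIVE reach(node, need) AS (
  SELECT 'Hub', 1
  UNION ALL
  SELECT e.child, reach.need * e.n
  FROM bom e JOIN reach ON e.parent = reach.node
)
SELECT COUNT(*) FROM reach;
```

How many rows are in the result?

5

Base: (Hub, need=1).
Iteration 1: components of {Hub} -> Bearing = 1*1 = 1, Washer = 1*1 = 1.
Iteration 2: components of {Bearing,Washer} -> Gear = 1*5 = 5.
Iteration 3: components of {Gear} -> Motor = 5*2 = 10.
Iteration 4: no further components; recursion stops.
Total rows emitted: 5.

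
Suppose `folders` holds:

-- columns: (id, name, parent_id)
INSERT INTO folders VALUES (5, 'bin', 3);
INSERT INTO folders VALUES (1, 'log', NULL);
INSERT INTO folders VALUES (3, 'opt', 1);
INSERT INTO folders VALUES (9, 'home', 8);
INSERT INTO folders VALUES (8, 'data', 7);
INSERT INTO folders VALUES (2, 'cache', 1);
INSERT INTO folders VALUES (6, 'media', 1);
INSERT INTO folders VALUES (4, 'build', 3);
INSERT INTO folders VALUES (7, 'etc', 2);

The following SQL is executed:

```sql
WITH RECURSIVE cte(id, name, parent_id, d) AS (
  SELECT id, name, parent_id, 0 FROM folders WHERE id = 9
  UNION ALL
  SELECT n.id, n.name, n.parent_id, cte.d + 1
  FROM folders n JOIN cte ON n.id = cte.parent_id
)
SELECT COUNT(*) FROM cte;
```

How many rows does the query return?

Base: id=9 (home), parent_id=8, d 0.
Iteration 1: join on id=8 -> data (id 8, parent_id=7, d 1).
Iteration 2: join on id=7 -> etc (id 7, parent_id=2, d 2).
Iteration 3: join on id=2 -> cache (id 2, parent_id=1, d 3).
Iteration 4: join on id=1 -> log (id 1, parent_id=NULL, d 4).
Iteration 5: parent_id is NULL; no match; recursion stops.
Total rows emitted: 5.

5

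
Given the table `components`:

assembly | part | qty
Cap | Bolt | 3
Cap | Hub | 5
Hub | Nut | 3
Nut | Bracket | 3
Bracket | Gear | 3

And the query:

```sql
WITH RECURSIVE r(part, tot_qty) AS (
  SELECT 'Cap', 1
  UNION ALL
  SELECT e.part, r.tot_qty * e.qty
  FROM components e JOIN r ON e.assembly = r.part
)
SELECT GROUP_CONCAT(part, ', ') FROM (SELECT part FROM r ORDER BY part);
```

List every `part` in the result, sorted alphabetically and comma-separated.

Base: (Cap, tot_qty=1).
Iteration 1: components of {Cap} -> Bolt = 1*3 = 3, Hub = 1*5 = 5.
Iteration 2: components of {Bolt,Hub} -> Nut = 5*3 = 15.
Iteration 3: components of {Nut} -> Bracket = 15*3 = 45.
Iteration 4: components of {Bracket} -> Gear = 45*3 = 135.
Iteration 5: no further components; recursion stops.

Bolt, Bracket, Cap, Gear, Hub, Nut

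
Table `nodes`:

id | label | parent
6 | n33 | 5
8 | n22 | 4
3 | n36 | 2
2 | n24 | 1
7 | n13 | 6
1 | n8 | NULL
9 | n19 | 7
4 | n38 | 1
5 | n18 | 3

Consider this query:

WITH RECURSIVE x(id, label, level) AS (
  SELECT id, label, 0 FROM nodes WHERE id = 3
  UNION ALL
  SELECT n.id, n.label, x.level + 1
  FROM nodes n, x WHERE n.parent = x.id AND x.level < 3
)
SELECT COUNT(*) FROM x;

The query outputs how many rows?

Base: id=3 (n36) at level 0.
Iteration 1: rows with parent in {3} -> n18 (id 5, level 1).
Iteration 2: rows with parent in {5} -> n33 (id 6, level 2).
Iteration 3: rows with parent in {6} -> n13 (id 7, level 3).
Iteration 4: level < 3 fails for all current rows; recursion stops.
Total rows emitted: 4.

4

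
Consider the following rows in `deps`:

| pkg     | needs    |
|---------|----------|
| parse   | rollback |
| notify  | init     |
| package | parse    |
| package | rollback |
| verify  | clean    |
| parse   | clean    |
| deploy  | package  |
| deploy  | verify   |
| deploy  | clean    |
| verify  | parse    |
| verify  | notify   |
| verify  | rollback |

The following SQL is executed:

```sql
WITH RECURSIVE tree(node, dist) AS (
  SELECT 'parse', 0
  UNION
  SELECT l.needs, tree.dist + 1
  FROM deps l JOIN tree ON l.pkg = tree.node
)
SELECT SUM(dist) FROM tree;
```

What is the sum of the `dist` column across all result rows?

2

Base: (parse, dist=0).
Iteration 1: edges from {parse} -> (clean, dist=1), (rollback, dist=1).
Iteration 2: no outgoing edges from {clean,rollback}; recursion stops.
SUM(dist) = 0 + 1 + 1 = 2.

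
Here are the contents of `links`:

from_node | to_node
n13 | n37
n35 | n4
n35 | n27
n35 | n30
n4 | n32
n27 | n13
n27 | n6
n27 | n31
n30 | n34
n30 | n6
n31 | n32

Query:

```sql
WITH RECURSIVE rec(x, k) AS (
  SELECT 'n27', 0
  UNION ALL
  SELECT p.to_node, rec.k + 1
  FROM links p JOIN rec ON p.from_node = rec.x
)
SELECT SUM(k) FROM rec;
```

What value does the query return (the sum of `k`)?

Base: (n27, k=0).
Iteration 1: edges from {n27} -> (n13, k=1), (n31, k=1), (n6, k=1).
Iteration 2: edges from {n13,n31,n6} -> (n32, k=2), (n37, k=2).
Iteration 3: no outgoing edges from {n32,n37}; recursion stops.
SUM(k) = 0 + 1 + 1 + 1 + 2 + 2 = 7.

7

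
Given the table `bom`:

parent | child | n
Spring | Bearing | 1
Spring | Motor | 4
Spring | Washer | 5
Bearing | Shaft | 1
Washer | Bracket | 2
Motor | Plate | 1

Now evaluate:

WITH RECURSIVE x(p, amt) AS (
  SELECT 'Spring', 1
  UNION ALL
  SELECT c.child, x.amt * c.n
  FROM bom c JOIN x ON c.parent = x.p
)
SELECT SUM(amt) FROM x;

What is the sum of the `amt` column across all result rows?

Base: (Spring, amt=1).
Iteration 1: components of {Spring} -> Bearing = 1*1 = 1, Motor = 1*4 = 4, Washer = 1*5 = 5.
Iteration 2: components of {Bearing,Motor,Washer} -> Bracket = 5*2 = 10, Plate = 4*1 = 4, Shaft = 1*1 = 1.
Iteration 3: no further components; recursion stops.
SUM(amt) = 1 + 1 + 4 + 5 + 1 + 4 + 10 = 26.

26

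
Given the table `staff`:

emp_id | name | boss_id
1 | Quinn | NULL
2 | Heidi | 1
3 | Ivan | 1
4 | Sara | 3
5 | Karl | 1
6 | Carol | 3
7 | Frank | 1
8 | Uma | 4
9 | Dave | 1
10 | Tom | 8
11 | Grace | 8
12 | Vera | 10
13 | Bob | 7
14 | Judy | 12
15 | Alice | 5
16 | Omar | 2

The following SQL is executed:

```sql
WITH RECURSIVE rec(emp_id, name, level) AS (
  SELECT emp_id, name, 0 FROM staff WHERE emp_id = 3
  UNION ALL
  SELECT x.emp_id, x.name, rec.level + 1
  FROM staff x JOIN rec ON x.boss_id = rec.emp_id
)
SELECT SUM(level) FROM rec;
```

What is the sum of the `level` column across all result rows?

19

Base: emp_id=3 (Ivan) at level 0.
Iteration 1: rows with boss_id in {3} -> Sara (id 4, level 1), Carol (id 6, level 1).
Iteration 2: rows with boss_id in {4,6} -> Uma (id 8, level 2).
Iteration 3: rows with boss_id in {8} -> Tom (id 10, level 3), Grace (id 11, level 3).
Iteration 4: rows with boss_id in {10,11} -> Vera (id 12, level 4).
Iteration 5: rows with boss_id in {12} -> Judy (id 14, level 5).
Iteration 6: no rows with boss_id in {14}; recursion stops.
SUM(level) = 0 + 1 + 1 + 2 + 3 + 3 + 4 + 5 = 19.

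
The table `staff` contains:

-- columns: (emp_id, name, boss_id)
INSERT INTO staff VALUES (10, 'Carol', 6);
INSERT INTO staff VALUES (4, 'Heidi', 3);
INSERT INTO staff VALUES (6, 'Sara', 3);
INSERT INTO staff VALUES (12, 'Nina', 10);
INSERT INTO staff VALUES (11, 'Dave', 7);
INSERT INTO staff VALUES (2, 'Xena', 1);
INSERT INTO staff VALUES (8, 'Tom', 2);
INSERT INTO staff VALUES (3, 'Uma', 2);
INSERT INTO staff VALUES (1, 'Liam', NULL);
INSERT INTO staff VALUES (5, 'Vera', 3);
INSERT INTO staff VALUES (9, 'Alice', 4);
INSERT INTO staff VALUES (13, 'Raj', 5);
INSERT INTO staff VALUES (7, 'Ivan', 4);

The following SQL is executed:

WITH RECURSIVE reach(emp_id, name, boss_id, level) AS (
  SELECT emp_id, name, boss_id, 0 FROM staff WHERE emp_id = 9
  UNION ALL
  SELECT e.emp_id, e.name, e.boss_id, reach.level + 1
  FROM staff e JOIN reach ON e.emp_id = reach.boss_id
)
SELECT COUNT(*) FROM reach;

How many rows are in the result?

5

Base: emp_id=9 (Alice), boss_id=4, level 0.
Iteration 1: join on emp_id=4 -> Heidi (id 4, boss_id=3, level 1).
Iteration 2: join on emp_id=3 -> Uma (id 3, boss_id=2, level 2).
Iteration 3: join on emp_id=2 -> Xena (id 2, boss_id=1, level 3).
Iteration 4: join on emp_id=1 -> Liam (id 1, boss_id=NULL, level 4).
Iteration 5: boss_id is NULL; no match; recursion stops.
Total rows emitted: 5.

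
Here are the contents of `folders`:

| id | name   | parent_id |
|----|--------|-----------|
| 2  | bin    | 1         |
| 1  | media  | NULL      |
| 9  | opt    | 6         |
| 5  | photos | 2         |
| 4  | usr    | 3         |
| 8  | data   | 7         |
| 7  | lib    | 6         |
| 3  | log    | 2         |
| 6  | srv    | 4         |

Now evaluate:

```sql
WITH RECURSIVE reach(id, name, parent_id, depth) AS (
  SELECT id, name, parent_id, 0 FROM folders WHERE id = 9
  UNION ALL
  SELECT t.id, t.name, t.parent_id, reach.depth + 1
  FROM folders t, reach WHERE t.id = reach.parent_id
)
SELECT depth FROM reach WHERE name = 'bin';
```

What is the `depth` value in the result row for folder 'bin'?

Base: id=9 (opt), parent_id=6, depth 0.
Iteration 1: join on id=6 -> srv (id 6, parent_id=4, depth 1).
Iteration 2: join on id=4 -> usr (id 4, parent_id=3, depth 2).
Iteration 3: join on id=3 -> log (id 3, parent_id=2, depth 3).
Iteration 4: join on id=2 -> bin (id 2, parent_id=1, depth 4).
Iteration 5: join on id=1 -> media (id 1, parent_id=NULL, depth 5).
Iteration 6: parent_id is NULL; no match; recursion stops.

4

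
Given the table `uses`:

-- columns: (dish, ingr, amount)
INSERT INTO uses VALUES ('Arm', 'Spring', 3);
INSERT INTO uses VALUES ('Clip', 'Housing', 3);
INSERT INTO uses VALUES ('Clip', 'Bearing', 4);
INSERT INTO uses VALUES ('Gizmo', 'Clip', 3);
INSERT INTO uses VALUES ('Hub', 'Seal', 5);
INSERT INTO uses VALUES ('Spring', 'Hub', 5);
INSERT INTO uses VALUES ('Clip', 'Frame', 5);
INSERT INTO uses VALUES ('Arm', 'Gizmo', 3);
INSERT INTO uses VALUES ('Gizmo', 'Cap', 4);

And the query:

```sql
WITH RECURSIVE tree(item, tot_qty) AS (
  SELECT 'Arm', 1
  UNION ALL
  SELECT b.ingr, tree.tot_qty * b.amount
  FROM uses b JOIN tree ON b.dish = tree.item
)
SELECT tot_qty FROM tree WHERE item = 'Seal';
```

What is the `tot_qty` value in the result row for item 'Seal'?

75

Base: (Arm, tot_qty=1).
Iteration 1: components of {Arm} -> Gizmo = 1*3 = 3, Spring = 1*3 = 3.
Iteration 2: components of {Gizmo,Spring} -> Cap = 3*4 = 12, Clip = 3*3 = 9, Hub = 3*5 = 15.
Iteration 3: components of {Cap,Clip,Hub} -> Bearing = 9*4 = 36, Frame = 9*5 = 45, Housing = 9*3 = 27, Seal = 15*5 = 75.
Iteration 4: no further components; recursion stops.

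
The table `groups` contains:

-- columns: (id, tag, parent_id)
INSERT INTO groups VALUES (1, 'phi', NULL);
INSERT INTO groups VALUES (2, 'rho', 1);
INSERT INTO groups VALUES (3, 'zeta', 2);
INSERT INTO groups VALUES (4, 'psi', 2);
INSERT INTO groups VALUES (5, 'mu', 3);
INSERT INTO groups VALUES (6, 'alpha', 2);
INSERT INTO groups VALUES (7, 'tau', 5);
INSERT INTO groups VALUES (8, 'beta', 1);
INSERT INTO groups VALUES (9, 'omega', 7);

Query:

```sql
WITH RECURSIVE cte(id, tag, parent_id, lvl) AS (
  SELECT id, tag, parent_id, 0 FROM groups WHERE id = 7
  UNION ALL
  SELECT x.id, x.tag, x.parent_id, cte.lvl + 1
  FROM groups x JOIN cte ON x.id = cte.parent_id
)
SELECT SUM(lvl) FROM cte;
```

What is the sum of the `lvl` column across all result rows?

Base: id=7 (tau), parent_id=5, lvl 0.
Iteration 1: join on id=5 -> mu (id 5, parent_id=3, lvl 1).
Iteration 2: join on id=3 -> zeta (id 3, parent_id=2, lvl 2).
Iteration 3: join on id=2 -> rho (id 2, parent_id=1, lvl 3).
Iteration 4: join on id=1 -> phi (id 1, parent_id=NULL, lvl 4).
Iteration 5: parent_id is NULL; no match; recursion stops.
SUM(lvl) = 0 + 1 + 2 + 3 + 4 = 10.

10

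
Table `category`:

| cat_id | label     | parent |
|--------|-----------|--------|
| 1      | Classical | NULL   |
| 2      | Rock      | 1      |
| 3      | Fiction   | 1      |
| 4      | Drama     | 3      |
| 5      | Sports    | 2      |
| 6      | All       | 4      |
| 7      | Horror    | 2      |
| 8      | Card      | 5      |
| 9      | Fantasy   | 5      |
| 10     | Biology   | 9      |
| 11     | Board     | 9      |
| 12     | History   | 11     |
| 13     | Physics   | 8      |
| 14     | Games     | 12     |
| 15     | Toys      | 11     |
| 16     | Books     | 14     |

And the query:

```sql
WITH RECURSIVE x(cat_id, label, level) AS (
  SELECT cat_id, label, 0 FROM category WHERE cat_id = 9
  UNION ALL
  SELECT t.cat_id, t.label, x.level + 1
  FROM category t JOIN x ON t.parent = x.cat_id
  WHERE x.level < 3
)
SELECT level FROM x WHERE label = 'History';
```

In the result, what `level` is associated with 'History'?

Base: cat_id=9 (Fantasy) at level 0.
Iteration 1: rows with parent in {9} -> Biology (id 10, level 1), Board (id 11, level 1).
Iteration 2: rows with parent in {10,11} -> History (id 12, level 2), Toys (id 15, level 2).
Iteration 3: rows with parent in {12,15} -> Games (id 14, level 3).
Iteration 4: level < 3 fails for all current rows; recursion stops.

2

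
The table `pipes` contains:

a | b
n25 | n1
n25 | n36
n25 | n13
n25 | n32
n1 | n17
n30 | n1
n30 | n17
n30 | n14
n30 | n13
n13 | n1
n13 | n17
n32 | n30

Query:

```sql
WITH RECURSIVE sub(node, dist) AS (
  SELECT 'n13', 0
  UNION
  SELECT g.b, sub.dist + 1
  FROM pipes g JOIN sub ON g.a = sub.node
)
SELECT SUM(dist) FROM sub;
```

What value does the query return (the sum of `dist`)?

Base: (n13, dist=0).
Iteration 1: edges from {n13} -> (n1, dist=1), (n17, dist=1).
Iteration 2: edges from {n1,n17} -> (n17, dist=2).
Iteration 3: no outgoing edges from {n17}; recursion stops.
SUM(dist) = 0 + 1 + 1 + 2 = 4.

4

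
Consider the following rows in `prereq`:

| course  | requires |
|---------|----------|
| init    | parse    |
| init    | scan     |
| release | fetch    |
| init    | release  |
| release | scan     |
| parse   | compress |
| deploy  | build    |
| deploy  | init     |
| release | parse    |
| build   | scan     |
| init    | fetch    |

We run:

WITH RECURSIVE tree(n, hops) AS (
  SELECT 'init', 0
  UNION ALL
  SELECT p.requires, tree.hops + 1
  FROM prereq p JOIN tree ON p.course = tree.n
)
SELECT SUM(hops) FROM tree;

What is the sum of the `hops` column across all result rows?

15

Base: (init, hops=0).
Iteration 1: edges from {init} -> (fetch, hops=1), (parse, hops=1), (release, hops=1), (scan, hops=1).
Iteration 2: edges from {fetch,parse,release,scan} -> (compress, hops=2), (fetch, hops=2), (parse, hops=2), (scan, hops=2).
Iteration 3: edges from {compress,fetch,parse,scan} -> (compress, hops=3).
Iteration 4: no outgoing edges from {compress}; recursion stops.
SUM(hops) = 0 + 1 + 1 + 1 + 1 + 2 + 2 + 2 + 2 + 3 = 15.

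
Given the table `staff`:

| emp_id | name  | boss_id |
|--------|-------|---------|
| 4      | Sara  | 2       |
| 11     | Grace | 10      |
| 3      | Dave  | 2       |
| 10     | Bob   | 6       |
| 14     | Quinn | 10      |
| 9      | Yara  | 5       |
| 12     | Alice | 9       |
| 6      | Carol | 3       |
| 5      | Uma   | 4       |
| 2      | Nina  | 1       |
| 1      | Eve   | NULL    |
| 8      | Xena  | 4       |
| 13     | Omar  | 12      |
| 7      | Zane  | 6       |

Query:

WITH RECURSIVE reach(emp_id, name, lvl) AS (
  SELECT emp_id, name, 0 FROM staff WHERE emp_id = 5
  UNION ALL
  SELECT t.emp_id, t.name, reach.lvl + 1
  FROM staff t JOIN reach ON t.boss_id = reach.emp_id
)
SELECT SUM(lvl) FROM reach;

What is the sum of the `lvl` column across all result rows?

6

Base: emp_id=5 (Uma) at lvl 0.
Iteration 1: rows with boss_id in {5} -> Yara (id 9, lvl 1).
Iteration 2: rows with boss_id in {9} -> Alice (id 12, lvl 2).
Iteration 3: rows with boss_id in {12} -> Omar (id 13, lvl 3).
Iteration 4: no rows with boss_id in {13}; recursion stops.
SUM(lvl) = 0 + 1 + 2 + 3 = 6.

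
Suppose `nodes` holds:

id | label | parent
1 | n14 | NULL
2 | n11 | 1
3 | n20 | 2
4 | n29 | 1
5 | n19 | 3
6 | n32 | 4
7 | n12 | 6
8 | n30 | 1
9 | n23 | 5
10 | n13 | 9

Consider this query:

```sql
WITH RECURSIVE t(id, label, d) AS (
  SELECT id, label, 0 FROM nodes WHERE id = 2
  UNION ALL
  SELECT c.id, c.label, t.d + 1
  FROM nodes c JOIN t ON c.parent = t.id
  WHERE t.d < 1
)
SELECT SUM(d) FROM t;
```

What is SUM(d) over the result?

1

Base: id=2 (n11) at d 0.
Iteration 1: rows with parent in {2} -> n20 (id 3, d 1).
Iteration 2: d < 1 fails for all current rows; recursion stops.
SUM(d) = 0 + 1 = 1.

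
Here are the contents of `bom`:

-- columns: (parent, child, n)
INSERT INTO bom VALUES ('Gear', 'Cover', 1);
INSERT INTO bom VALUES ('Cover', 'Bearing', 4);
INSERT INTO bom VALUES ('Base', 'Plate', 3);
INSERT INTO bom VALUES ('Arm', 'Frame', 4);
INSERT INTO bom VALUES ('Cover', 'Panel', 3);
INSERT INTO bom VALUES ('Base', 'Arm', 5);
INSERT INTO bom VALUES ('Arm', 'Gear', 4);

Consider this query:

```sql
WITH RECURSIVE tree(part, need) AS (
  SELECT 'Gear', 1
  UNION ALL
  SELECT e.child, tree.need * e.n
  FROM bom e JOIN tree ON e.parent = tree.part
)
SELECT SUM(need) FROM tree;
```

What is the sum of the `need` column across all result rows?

9

Base: (Gear, need=1).
Iteration 1: components of {Gear} -> Cover = 1*1 = 1.
Iteration 2: components of {Cover} -> Bearing = 1*4 = 4, Panel = 1*3 = 3.
Iteration 3: no further components; recursion stops.
SUM(need) = 1 + 1 + 4 + 3 = 9.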